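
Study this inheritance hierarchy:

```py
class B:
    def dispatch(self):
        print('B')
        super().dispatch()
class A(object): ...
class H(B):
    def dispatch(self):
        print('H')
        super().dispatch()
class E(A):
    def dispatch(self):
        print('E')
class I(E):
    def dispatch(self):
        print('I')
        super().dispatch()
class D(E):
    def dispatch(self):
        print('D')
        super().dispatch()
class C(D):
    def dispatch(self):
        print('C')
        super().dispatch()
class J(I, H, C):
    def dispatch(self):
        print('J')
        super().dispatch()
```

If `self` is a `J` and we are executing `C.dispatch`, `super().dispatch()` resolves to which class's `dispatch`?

L[J] = J + merge(L[I], L[H], L[C], [I H C])
  take I:  [I E A object] + [H B object] + [C D E A object] + [I H C]
  take H:  [E A object] + [H B object] + [C D E A object] + [H C]
  take B:  [E A object] + [B object] + [C D E A object] + [C]
  take C:  [E A object] + [object] + [C D E A object] + [C]
  take D:  [E A object] + [object] + [D E A object]
  take E:  [E A object] + [object] + [E A object]
  take A:  [A object] + [object] + [A object]
  take object:  [object] + [object] + [object]
MRO: J I H B C D E A object
super() in C.dispatch on a J instance goes to the class after C in J's MRO: D.

D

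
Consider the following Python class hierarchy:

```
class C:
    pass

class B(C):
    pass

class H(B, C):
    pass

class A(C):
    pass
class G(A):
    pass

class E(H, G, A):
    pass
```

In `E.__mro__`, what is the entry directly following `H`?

B

L[E] = E + merge(L[H], L[G], L[A], [H G A])
  take H:  [H B C object] + [G A C object] + [A C object] + [H G A]
  take B:  [B C object] + [G A C object] + [A C object] + [G A]
  take G:  [C object] + [G A C object] + [A C object] + [G A]
  take A:  [C object] + [A C object] + [A C object] + [A]
  take C:  [C object] + [C object] + [C object]
  take object:  [object] + [object] + [object]
MRO: E H B G A C object
H is at position 1; next is B.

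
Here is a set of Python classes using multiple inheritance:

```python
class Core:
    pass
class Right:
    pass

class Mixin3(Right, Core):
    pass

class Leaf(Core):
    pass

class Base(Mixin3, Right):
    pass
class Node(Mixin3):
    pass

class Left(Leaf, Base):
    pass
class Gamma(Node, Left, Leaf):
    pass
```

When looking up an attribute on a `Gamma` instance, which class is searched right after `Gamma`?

Node

L[Gamma] = Gamma + merge(L[Node], L[Left], L[Leaf], [Node Left Leaf])
  take Node:  [Node Mixin3 Right Core object] + [Left Leaf Base Mixin3 Right Core object] + [Leaf Core object] + [Node Left Leaf]
  take Left:  [Mixin3 Right Core object] + [Left Leaf Base Mixin3 Right Core object] + [Leaf Core object] + [Left Leaf]
  take Leaf:  [Mixin3 Right Core object] + [Leaf Base Mixin3 Right Core object] + [Leaf Core object] + [Leaf]
  take Base:  [Mixin3 Right Core object] + [Base Mixin3 Right Core object] + [Core object]
  take Mixin3:  [Mixin3 Right Core object] + [Mixin3 Right Core object] + [Core object]
  take Right:  [Right Core object] + [Right Core object] + [Core object]
  take Core:  [Core object] + [Core object] + [Core object]
  take object:  [object] + [object] + [object]
MRO: Gamma Node Left Leaf Base Mixin3 Right Core object
Gamma is at position 0; next is Node.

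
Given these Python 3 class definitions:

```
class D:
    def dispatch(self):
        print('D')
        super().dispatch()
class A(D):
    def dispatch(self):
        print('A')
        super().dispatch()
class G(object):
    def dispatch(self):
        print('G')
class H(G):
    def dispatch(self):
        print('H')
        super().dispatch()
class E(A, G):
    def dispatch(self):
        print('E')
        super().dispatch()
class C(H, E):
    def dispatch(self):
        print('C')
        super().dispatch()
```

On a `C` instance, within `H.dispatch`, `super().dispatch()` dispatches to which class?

E

L[C] = C + merge(L[H], L[E], [H E])
  take H:  [H G object] + [E A D G object] + [H E]
  take E:  [G object] + [E A D G object] + [E]
  take A:  [G object] + [A D G object]
  take D:  [G object] + [D G object]
  take G:  [G object] + [G object]
  take object:  [object] + [object]
MRO: C H E A D G object
super() in H.dispatch on a C instance goes to the class after H in C's MRO: E.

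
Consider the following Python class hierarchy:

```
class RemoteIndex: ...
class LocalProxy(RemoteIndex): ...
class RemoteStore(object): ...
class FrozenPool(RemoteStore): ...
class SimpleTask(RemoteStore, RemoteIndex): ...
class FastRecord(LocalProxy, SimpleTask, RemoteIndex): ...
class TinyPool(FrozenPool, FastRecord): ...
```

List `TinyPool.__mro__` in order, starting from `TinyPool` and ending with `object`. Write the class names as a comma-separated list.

TinyPool, FrozenPool, FastRecord, LocalProxy, SimpleTask, RemoteStore, RemoteIndex, object

L[TinyPool] = TinyPool + merge(L[FrozenPool], L[FastRecord], [FrozenPool FastRecord])
  take FrozenPool:  [FrozenPool RemoteStore object] + [FastRecord LocalProxy SimpleTask RemoteStore RemoteIndex object] + [FrozenPool FastRecord]
  take FastRecord:  [RemoteStore object] + [FastRecord LocalProxy SimpleTask RemoteStore RemoteIndex object] + [FastRecord]
  take LocalProxy:  [RemoteStore object] + [LocalProxy SimpleTask RemoteStore RemoteIndex object]
  take SimpleTask:  [RemoteStore object] + [SimpleTask RemoteStore RemoteIndex object]
  take RemoteStore:  [RemoteStore object] + [RemoteStore RemoteIndex object]
  take RemoteIndex:  [object] + [RemoteIndex object]
  take object:  [object] + [object]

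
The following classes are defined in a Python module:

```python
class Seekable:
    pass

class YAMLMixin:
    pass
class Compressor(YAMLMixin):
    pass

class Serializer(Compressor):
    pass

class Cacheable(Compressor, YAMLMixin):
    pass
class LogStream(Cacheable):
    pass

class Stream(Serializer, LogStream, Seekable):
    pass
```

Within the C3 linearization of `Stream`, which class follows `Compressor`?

YAMLMixin

L[Stream] = Stream + merge(L[Serializer], L[LogStream], L[Seekable], [Serializer LogStream Seekable])
  take Serializer:  [Serializer Compressor YAMLMixin object] + [LogStream Cacheable Compressor YAMLMixin object] + [Seekable object] + [Serializer LogStream Seekable]
  take LogStream:  [Compressor YAMLMixin object] + [LogStream Cacheable Compressor YAMLMixin object] + [Seekable object] + [LogStream Seekable]
  take Cacheable:  [Compressor YAMLMixin object] + [Cacheable Compressor YAMLMixin object] + [Seekable object] + [Seekable]
  take Compressor:  [Compressor YAMLMixin object] + [Compressor YAMLMixin object] + [Seekable object] + [Seekable]
  take YAMLMixin:  [YAMLMixin object] + [YAMLMixin object] + [Seekable object] + [Seekable]
  take Seekable:  [object] + [object] + [Seekable object] + [Seekable]
  take object:  [object] + [object] + [object]
MRO: Stream Serializer LogStream Cacheable Compressor YAMLMixin Seekable object
Compressor is at position 4; next is YAMLMixin.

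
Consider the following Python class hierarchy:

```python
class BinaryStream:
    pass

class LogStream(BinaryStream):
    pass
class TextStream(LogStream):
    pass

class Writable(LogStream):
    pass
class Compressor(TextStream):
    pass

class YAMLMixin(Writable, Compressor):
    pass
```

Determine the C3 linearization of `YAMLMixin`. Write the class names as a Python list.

L[YAMLMixin] = YAMLMixin + merge(L[Writable], L[Compressor], [Writable Compressor])
  take Writable:  [Writable LogStream BinaryStream object] + [Compressor TextStream LogStream BinaryStream object] + [Writable Compressor]
  take Compressor:  [LogStream BinaryStream object] + [Compressor TextStream LogStream BinaryStream object] + [Compressor]
  take TextStream:  [LogStream BinaryStream object] + [TextStream LogStream BinaryStream object]
  take LogStream:  [LogStream BinaryStream object] + [LogStream BinaryStream object]
  take BinaryStream:  [BinaryStream object] + [BinaryStream object]
  take object:  [object] + [object]

[YAMLMixin, Writable, Compressor, TextStream, LogStream, BinaryStream, object]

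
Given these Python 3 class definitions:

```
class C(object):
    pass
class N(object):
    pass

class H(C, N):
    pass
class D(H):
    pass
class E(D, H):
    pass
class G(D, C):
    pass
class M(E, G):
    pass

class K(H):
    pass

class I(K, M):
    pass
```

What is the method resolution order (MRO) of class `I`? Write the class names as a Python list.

[I, K, M, E, G, D, H, C, N, object]

L[I] = I + merge(L[K], L[M], [K M])
  take K:  [K H C N object] + [M E G D H C N object] + [K M]
  take M:  [H C N object] + [M E G D H C N object] + [M]
  take E:  [H C N object] + [E G D H C N object]
  take G:  [H C N object] + [G D H C N object]
  take D:  [H C N object] + [D H C N object]
  take H:  [H C N object] + [H C N object]
  take C:  [C N object] + [C N object]
  take N:  [N object] + [N object]
  take object:  [object] + [object]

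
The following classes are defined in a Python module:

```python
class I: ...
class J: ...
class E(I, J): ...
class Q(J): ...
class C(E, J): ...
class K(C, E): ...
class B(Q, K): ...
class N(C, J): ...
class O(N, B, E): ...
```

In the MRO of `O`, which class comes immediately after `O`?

N

L[O] = O + merge(L[N], L[B], L[E], [N B E])
  take N:  [N C E I J object] + [B Q K C E I J object] + [E I J object] + [N B E]
  take B:  [C E I J object] + [B Q K C E I J object] + [E I J object] + [B E]
  take Q:  [C E I J object] + [Q K C E I J object] + [E I J object] + [E]
  take K:  [C E I J object] + [K C E I J object] + [E I J object] + [E]
  take C:  [C E I J object] + [C E I J object] + [E I J object] + [E]
  take E:  [E I J object] + [E I J object] + [E I J object] + [E]
  take I:  [I J object] + [I J object] + [I J object]
  take J:  [J object] + [J object] + [J object]
  take object:  [object] + [object] + [object]
MRO: O N B Q K C E I J object
O is at position 0; next is N.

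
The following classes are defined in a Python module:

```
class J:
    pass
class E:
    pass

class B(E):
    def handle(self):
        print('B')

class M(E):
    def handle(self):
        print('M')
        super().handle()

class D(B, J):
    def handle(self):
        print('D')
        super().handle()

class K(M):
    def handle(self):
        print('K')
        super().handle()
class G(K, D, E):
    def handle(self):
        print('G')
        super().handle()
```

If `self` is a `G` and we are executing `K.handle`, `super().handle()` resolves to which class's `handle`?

L[G] = G + merge(L[K], L[D], L[E], [K D E])
  take K:  [K M E object] + [D B E J object] + [E object] + [K D E]
  take M:  [M E object] + [D B E J object] + [E object] + [D E]
  take D:  [E object] + [D B E J object] + [E object] + [D E]
  take B:  [E object] + [B E J object] + [E object] + [E]
  take E:  [E object] + [E J object] + [E object] + [E]
  take J:  [object] + [J object] + [object]
  take object:  [object] + [object] + [object]
MRO: G K M D B E J object
super() in K.handle on a G instance goes to the class after K in G's MRO: M.

M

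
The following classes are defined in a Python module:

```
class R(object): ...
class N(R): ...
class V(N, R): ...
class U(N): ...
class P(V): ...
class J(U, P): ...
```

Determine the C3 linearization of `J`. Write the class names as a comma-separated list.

L[J] = J + merge(L[U], L[P], [U P])
  take U:  [U N R object] + [P V N R object] + [U P]
  take P:  [N R object] + [P V N R object] + [P]
  take V:  [N R object] + [V N R object]
  take N:  [N R object] + [N R object]
  take R:  [R object] + [R object]
  take object:  [object] + [object]

J, U, P, V, N, R, object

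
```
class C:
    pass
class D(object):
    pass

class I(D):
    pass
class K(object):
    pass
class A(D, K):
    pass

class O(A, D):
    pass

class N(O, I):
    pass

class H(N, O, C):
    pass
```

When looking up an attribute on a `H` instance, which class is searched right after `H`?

L[H] = H + merge(L[N], L[O], L[C], [N O C])
  take N:  [N O A I D K object] + [O A D K object] + [C object] + [N O C]
  take O:  [O A I D K object] + [O A D K object] + [C object] + [O C]
  take A:  [A I D K object] + [A D K object] + [C object] + [C]
  take I:  [I D K object] + [D K object] + [C object] + [C]
  take D:  [D K object] + [D K object] + [C object] + [C]
  take K:  [K object] + [K object] + [C object] + [C]
  take C:  [object] + [object] + [C object] + [C]
  take object:  [object] + [object] + [object]
MRO: H N O A I D K C object
H is at position 0; next is N.

N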